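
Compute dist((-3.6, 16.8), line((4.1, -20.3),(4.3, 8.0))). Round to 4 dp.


|cross product| = 225.33
|line direction| = sqrt(800.93) = 28.3007
Distance = 225.33/sqrt(800.93) = 7.962

7.962


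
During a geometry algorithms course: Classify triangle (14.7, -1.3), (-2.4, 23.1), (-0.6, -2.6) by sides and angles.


Side lengths squared: AB^2=887.77, BC^2=663.73, CA^2=235.78
Sorted: [235.78, 663.73, 887.77]
By sides: Scalene, By angles: Acute

Scalene, Acute


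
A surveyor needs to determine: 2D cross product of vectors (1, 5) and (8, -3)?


u x v = u_x*v_y - u_y*v_x = 1*(-3) - 5*8
= (-3) - 40 = -43

-43


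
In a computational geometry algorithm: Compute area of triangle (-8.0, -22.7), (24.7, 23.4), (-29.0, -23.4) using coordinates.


Area = |x_A(y_B-y_C) + x_B(y_C-y_A) + x_C(y_A-y_B)|/2
= |(-374.4) + (-17.29) + 1336.9|/2
= 945.21/2 = 472.605

472.605


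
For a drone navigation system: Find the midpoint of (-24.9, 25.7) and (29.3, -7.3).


M = (((-24.9)+29.3)/2, (25.7+(-7.3))/2)
= (2.2, 9.2)

(2.2, 9.2)


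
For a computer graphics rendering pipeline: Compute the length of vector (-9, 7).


|u| = sqrt((-9)^2 + 7^2) = sqrt(130) = 11.4018

11.4018


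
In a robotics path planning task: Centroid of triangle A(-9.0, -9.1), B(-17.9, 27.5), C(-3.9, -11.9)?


Centroid = ((x_A+x_B+x_C)/3, (y_A+y_B+y_C)/3)
= (((-9)+(-17.9)+(-3.9))/3, ((-9.1)+27.5+(-11.9))/3)
= (-10.2667, 2.1667)

(-10.2667, 2.1667)


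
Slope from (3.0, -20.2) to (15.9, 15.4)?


slope = (y2-y1)/(x2-x1) = (15.4-(-20.2))/(15.9-3) = 35.6/12.9 = 2.7597

2.7597


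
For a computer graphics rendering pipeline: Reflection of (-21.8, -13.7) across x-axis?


Reflection over x-axis: (x,y) -> (x,-y)
(-21.8, -13.7) -> (-21.8, 13.7)

(-21.8, 13.7)


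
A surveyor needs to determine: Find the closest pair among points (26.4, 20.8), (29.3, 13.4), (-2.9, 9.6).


d(P0,P1) = 7.948, d(P0,P2) = 31.3677, d(P1,P2) = 32.4234
Closest: P0 and P1

Closest pair: (26.4, 20.8) and (29.3, 13.4), distance = 7.948


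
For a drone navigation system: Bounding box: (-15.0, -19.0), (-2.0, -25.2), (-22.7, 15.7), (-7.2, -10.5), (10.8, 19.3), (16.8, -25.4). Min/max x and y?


x range: [-22.7, 16.8]
y range: [-25.4, 19.3]
Bounding box: (-22.7,-25.4) to (16.8,19.3)

(-22.7,-25.4) to (16.8,19.3)


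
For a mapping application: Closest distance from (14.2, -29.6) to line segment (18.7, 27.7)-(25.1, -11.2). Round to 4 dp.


Project P onto AB: t = 1 (clamped to [0,1])
Closest point on segment: (25.1, -11.2)
Distance: 21.3862

21.3862


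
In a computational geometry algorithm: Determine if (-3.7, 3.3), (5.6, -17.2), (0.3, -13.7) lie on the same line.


Cross product: (5.6-(-3.7))*((-13.7)-3.3) - ((-17.2)-3.3)*(0.3-(-3.7))
= -76.1

No, not collinear


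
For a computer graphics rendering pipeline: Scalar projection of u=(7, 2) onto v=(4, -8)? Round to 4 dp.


u.v = 12, |v| = sqrt(80) = 8.9443
Scalar projection = u.v / |v| = 12 / sqrt(80) = 1.3416

1.3416


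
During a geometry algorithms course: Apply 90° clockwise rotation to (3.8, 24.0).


90° CW: (x,y) -> (y, -x)
(3.8,24) -> (24, -3.8)

(24, -3.8)


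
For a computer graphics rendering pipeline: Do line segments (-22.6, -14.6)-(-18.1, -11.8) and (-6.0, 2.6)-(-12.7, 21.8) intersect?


Cross products: d1=433.96, d2=328.8, d3=30.92, d4=136.08
d1*d2 < 0 and d3*d4 < 0? no

No, they don't intersect


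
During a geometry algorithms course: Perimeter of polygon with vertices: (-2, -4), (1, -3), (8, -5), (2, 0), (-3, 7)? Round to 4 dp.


Sides: (-2, -4)->(1, -3): sqrt(10) = 3.162278, (1, -3)->(8, -5): sqrt(53) = 7.28011, (8, -5)->(2, 0): sqrt(61) = 7.81025, (2, 0)->(-3, 7): sqrt(74) = 8.602325, (-3, 7)->(-2, -4): sqrt(122) = 11.045361
Sum = 37.900324
Perimeter = 37.9003

37.9003


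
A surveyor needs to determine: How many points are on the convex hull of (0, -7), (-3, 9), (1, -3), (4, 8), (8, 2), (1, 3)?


Convex hull vertices (CCW): (-3, 9), (0, -7), (8, 2), (4, 8)
Count = 4

4


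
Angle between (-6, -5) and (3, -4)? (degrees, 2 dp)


u.v = 2, |u| = sqrt(61) = 7.8102, |v| = sqrt(25) = 5
cos(theta) = u.v/(|u||v|) = 2/sqrt(1525) = 0.051215
theta = acos(0.051215) = 87.06 degrees

87.06 degrees


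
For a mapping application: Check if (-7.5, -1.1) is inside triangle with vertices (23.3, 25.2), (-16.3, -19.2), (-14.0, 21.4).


Cross products: AB x AP = -326.04, BC x BP = -315.65, CA x CP = -863.95
All same sign? yes

Yes, inside


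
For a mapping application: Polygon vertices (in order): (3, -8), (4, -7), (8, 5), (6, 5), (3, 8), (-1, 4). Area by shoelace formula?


Shoelace sum: (3*(-7) - 4*(-8)) + (4*5 - 8*(-7)) + (8*5 - 6*5) + (6*8 - 3*5) + (3*4 - (-1)*8) + ((-1)*(-8) - 3*4)
= 146
Area = |146|/2 = 73

73


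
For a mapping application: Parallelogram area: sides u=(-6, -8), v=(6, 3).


|u x v| = |(-6)*3 - (-8)*6|
= |(-18) - (-48)| = 30

30


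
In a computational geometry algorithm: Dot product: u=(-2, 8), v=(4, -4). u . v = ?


u . v = u_x*v_x + u_y*v_y = (-2)*4 + 8*(-4)
= (-8) + (-32) = -40

-40


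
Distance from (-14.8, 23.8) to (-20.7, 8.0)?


dx=-5.9, dy=-15.8
d^2 = (-5.9)^2 + (-15.8)^2 = 284.45
d = sqrt(284.45) = 16.8656

16.8656


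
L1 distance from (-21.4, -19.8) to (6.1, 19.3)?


|(-21.4)-6.1| + |(-19.8)-19.3| = 27.5 + 39.1 = 66.6

66.6


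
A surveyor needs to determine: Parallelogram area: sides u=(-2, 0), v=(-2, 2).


|u x v| = |(-2)*2 - 0*(-2)|
= |(-4) - 0| = 4

4


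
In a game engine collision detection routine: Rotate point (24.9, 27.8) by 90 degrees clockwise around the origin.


90° CW: (x,y) -> (y, -x)
(24.9,27.8) -> (27.8, -24.9)

(27.8, -24.9)


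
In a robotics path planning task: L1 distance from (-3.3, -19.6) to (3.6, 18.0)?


|(-3.3)-3.6| + |(-19.6)-18| = 6.9 + 37.6 = 44.5

44.5


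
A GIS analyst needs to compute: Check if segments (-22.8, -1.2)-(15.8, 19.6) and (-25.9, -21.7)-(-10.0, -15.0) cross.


Cross products: d1=305.18, d2=377.28, d3=-726.82, d4=-798.92
d1*d2 < 0 and d3*d4 < 0? no

No, they don't intersect


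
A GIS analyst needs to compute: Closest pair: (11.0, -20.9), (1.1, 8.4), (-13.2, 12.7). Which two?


d(P0,P1) = 30.9273, d(P0,P2) = 41.4077, d(P1,P2) = 14.9325
Closest: P1 and P2

Closest pair: (1.1, 8.4) and (-13.2, 12.7), distance = 14.9325


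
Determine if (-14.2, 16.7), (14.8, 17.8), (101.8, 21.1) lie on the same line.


Cross product: (14.8-(-14.2))*(21.1-16.7) - (17.8-16.7)*(101.8-(-14.2))
= 0

Yes, collinear


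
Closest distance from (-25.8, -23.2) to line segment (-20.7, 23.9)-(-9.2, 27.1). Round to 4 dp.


Project P onto AB: t = 0 (clamped to [0,1])
Closest point on segment: (-20.7, 23.9)
Distance: 47.3753

47.3753


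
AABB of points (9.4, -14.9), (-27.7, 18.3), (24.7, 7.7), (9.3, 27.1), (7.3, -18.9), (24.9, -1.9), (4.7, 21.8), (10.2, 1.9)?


x range: [-27.7, 24.9]
y range: [-18.9, 27.1]
Bounding box: (-27.7,-18.9) to (24.9,27.1)

(-27.7,-18.9) to (24.9,27.1)


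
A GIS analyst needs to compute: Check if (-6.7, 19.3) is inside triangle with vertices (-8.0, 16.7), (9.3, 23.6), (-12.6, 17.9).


Cross products: AB x AP = 36.01, BC x BP = 2.97, CA x CP = 13.52
All same sign? yes

Yes, inside


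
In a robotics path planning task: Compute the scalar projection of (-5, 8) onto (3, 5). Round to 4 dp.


u.v = 25, |v| = sqrt(34) = 5.831
Scalar projection = u.v / |v| = 25 / sqrt(34) = 4.2875

4.2875


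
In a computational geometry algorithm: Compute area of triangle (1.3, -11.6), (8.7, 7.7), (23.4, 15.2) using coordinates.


Area = |x_A(y_B-y_C) + x_B(y_C-y_A) + x_C(y_A-y_B)|/2
= |(-9.75) + 233.16 + (-451.62)|/2
= 228.21/2 = 114.105

114.105


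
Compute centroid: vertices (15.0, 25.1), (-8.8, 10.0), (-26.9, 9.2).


Centroid = ((x_A+x_B+x_C)/3, (y_A+y_B+y_C)/3)
= ((15+(-8.8)+(-26.9))/3, (25.1+10+9.2)/3)
= (-6.9, 14.7667)

(-6.9, 14.7667)


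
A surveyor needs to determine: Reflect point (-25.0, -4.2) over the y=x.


Reflection over y=x: (x,y) -> (y,x)
(-25, -4.2) -> (-4.2, -25)

(-4.2, -25)


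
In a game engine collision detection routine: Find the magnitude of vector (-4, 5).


|u| = sqrt((-4)^2 + 5^2) = sqrt(41) = 6.4031

6.4031


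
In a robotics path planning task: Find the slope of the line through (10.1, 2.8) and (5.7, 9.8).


slope = (y2-y1)/(x2-x1) = (9.8-2.8)/(5.7-10.1) = 7/(-4.4) = -1.5909

-1.5909


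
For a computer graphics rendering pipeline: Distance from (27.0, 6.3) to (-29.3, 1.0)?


dx=-56.3, dy=-5.3
d^2 = (-56.3)^2 + (-5.3)^2 = 3197.78
d = sqrt(3197.78) = 56.5489

56.5489


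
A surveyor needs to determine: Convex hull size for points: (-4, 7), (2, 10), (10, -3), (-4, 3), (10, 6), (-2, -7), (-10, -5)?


Convex hull vertices (CCW): (-10, -5), (-2, -7), (10, -3), (10, 6), (2, 10), (-4, 7)
Count = 6

6


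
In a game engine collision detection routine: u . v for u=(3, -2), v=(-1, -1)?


u . v = u_x*v_x + u_y*v_y = 3*(-1) + (-2)*(-1)
= (-3) + 2 = -1

-1


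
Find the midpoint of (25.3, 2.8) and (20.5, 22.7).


M = ((25.3+20.5)/2, (2.8+22.7)/2)
= (22.9, 12.75)

(22.9, 12.75)


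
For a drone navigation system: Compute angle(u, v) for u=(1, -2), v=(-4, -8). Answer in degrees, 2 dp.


u.v = 12, |u| = sqrt(5) = 2.2361, |v| = sqrt(80) = 8.9443
cos(theta) = u.v/(|u||v|) = 12/sqrt(400) = 0.6
theta = acos(0.6) = 53.13 degrees

53.13 degrees


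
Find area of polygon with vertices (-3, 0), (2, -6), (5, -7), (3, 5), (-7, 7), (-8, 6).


Shoelace sum: ((-3)*(-6) - 2*0) + (2*(-7) - 5*(-6)) + (5*5 - 3*(-7)) + (3*7 - (-7)*5) + ((-7)*6 - (-8)*7) + ((-8)*0 - (-3)*6)
= 168
Area = |168|/2 = 84

84


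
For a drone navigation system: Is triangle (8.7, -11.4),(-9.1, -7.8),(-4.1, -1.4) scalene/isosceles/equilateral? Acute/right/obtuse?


Side lengths squared: AB^2=329.8, BC^2=65.96, CA^2=263.84
Sorted: [65.96, 263.84, 329.8]
By sides: Scalene, By angles: Right

Scalene, Right


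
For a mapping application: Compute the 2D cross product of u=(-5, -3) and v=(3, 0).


u x v = u_x*v_y - u_y*v_x = (-5)*0 - (-3)*3
= 0 - (-9) = 9

9


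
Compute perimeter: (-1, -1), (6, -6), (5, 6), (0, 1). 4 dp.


Sides: (-1, -1)->(6, -6): sqrt(74) = 8.602325, (6, -6)->(5, 6): sqrt(145) = 12.041595, (5, 6)->(0, 1): sqrt(50) = 7.071068, (0, 1)->(-1, -1): sqrt(5) = 2.236068
Sum = 29.951056
Perimeter = 29.9511

29.9511


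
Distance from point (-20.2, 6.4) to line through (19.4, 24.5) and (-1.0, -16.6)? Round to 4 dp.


|cross product| = 1258.32
|line direction| = sqrt(2105.37) = 45.8843
Distance = 1258.32/sqrt(2105.37) = 27.4238

27.4238


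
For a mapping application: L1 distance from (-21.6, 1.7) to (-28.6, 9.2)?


|(-21.6)-(-28.6)| + |1.7-9.2| = 7 + 7.5 = 14.5

14.5


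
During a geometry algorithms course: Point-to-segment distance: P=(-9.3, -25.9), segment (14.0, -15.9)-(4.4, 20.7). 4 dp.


Project P onto AB: t = 0 (clamped to [0,1])
Closest point on segment: (14, -15.9)
Distance: 25.3553

25.3553


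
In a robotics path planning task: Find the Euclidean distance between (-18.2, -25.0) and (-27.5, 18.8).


dx=-9.3, dy=43.8
d^2 = (-9.3)^2 + 43.8^2 = 2004.93
d = sqrt(2004.93) = 44.7764

44.7764


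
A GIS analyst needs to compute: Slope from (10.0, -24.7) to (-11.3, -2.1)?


slope = (y2-y1)/(x2-x1) = ((-2.1)-(-24.7))/((-11.3)-10) = 22.6/(-21.3) = -1.061

-1.061


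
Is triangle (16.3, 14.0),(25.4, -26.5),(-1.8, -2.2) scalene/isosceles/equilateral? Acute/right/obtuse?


Side lengths squared: AB^2=1723.06, BC^2=1330.33, CA^2=590.05
Sorted: [590.05, 1330.33, 1723.06]
By sides: Scalene, By angles: Acute

Scalene, Acute


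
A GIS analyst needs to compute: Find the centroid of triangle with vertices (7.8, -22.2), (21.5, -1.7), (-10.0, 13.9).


Centroid = ((x_A+x_B+x_C)/3, (y_A+y_B+y_C)/3)
= ((7.8+21.5+(-10))/3, ((-22.2)+(-1.7)+13.9)/3)
= (6.4333, -3.3333)

(6.4333, -3.3333)


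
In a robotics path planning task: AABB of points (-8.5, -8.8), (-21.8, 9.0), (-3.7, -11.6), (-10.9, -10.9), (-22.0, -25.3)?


x range: [-22, -3.7]
y range: [-25.3, 9]
Bounding box: (-22,-25.3) to (-3.7,9)

(-22,-25.3) to (-3.7,9)


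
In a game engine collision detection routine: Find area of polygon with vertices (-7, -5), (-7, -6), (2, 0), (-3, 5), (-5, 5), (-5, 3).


Shoelace sum: ((-7)*(-6) - (-7)*(-5)) + ((-7)*0 - 2*(-6)) + (2*5 - (-3)*0) + ((-3)*5 - (-5)*5) + ((-5)*3 - (-5)*5) + ((-5)*(-5) - (-7)*3)
= 95
Area = |95|/2 = 47.5

47.5


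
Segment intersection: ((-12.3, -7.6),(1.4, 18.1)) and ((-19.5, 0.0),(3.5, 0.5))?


Cross products: d1=-178.4, d2=405.85, d3=289.16, d4=-295.09
d1*d2 < 0 and d3*d4 < 0? yes

Yes, they intersect


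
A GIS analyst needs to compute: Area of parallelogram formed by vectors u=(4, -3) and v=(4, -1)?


|u x v| = |4*(-1) - (-3)*4|
= |(-4) - (-12)| = 8

8


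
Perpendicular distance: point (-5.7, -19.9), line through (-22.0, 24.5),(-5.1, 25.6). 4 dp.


|cross product| = 768.29
|line direction| = sqrt(286.82) = 16.9358
Distance = 768.29/sqrt(286.82) = 45.365

45.365


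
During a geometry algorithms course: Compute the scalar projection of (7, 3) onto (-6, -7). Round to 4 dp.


u.v = -63, |v| = sqrt(85) = 9.2195
Scalar projection = u.v / |v| = -63 / sqrt(85) = -6.8333

-6.8333


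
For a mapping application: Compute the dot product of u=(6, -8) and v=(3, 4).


u . v = u_x*v_x + u_y*v_y = 6*3 + (-8)*4
= 18 + (-32) = -14

-14


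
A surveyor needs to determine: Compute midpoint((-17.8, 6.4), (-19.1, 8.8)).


M = (((-17.8)+(-19.1))/2, (6.4+8.8)/2)
= (-18.45, 7.6)

(-18.45, 7.6)


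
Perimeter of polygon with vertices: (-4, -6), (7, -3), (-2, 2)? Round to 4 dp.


Sides: (-4, -6)->(7, -3): sqrt(130) = 11.401754, (7, -3)->(-2, 2): sqrt(106) = 10.29563, (-2, 2)->(-4, -6): sqrt(68) = 8.246211
Sum = 29.943595
Perimeter = 29.9436

29.9436


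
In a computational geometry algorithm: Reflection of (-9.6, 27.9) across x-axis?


Reflection over x-axis: (x,y) -> (x,-y)
(-9.6, 27.9) -> (-9.6, -27.9)

(-9.6, -27.9)


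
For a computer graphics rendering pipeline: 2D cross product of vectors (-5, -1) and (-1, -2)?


u x v = u_x*v_y - u_y*v_x = (-5)*(-2) - (-1)*(-1)
= 10 - 1 = 9

9


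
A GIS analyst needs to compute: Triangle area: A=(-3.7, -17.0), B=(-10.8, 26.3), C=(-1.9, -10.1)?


Area = |x_A(y_B-y_C) + x_B(y_C-y_A) + x_C(y_A-y_B)|/2
= |(-134.68) + (-74.52) + 82.27|/2
= 126.93/2 = 63.465

63.465


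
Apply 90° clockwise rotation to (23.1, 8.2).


90° CW: (x,y) -> (y, -x)
(23.1,8.2) -> (8.2, -23.1)

(8.2, -23.1)


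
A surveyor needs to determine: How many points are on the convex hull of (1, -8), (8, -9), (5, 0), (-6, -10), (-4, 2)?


Convex hull vertices (CCW): (-6, -10), (8, -9), (5, 0), (-4, 2)
Count = 4

4


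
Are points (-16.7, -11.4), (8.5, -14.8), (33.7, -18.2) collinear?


Cross product: (8.5-(-16.7))*((-18.2)-(-11.4)) - ((-14.8)-(-11.4))*(33.7-(-16.7))
= 0

Yes, collinear


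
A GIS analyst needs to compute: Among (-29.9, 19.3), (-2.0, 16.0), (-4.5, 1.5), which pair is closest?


d(P0,P1) = 28.0945, d(P0,P2) = 31.0161, d(P1,P2) = 14.7139
Closest: P1 and P2

Closest pair: (-2.0, 16.0) and (-4.5, 1.5), distance = 14.7139


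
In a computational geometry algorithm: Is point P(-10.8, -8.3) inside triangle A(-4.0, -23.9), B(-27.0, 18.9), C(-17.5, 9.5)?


Cross products: AB x AP = -67.76, BC x BP = -106.12, CA x CP = -16.52
All same sign? yes

Yes, inside


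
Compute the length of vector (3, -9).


|u| = sqrt(3^2 + (-9)^2) = sqrt(90) = 9.4868

9.4868


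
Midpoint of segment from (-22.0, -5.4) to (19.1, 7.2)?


M = (((-22)+19.1)/2, ((-5.4)+7.2)/2)
= (-1.45, 0.9)

(-1.45, 0.9)


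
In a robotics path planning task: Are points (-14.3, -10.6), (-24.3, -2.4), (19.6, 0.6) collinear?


Cross product: ((-24.3)-(-14.3))*(0.6-(-10.6)) - ((-2.4)-(-10.6))*(19.6-(-14.3))
= -389.98

No, not collinear


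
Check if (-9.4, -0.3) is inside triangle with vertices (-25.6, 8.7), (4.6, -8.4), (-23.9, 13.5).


Cross products: AB x AP = 5.22, BC x BP = 75.75, CA x CP = 93.06
All same sign? yes

Yes, inside


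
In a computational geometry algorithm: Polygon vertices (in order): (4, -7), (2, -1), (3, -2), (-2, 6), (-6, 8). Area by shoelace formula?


Shoelace sum: (4*(-1) - 2*(-7)) + (2*(-2) - 3*(-1)) + (3*6 - (-2)*(-2)) + ((-2)*8 - (-6)*6) + ((-6)*(-7) - 4*8)
= 53
Area = |53|/2 = 26.5

26.5


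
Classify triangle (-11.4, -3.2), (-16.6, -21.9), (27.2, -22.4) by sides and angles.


Side lengths squared: AB^2=376.73, BC^2=1918.69, CA^2=1858.6
Sorted: [376.73, 1858.6, 1918.69]
By sides: Scalene, By angles: Acute

Scalene, Acute


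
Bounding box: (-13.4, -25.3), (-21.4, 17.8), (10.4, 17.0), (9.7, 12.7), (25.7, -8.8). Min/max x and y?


x range: [-21.4, 25.7]
y range: [-25.3, 17.8]
Bounding box: (-21.4,-25.3) to (25.7,17.8)

(-21.4,-25.3) to (25.7,17.8)


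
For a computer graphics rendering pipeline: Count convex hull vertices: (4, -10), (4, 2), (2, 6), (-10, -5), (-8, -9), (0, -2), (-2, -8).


Convex hull vertices (CCW): (-10, -5), (-8, -9), (4, -10), (4, 2), (2, 6)
Count = 5

5


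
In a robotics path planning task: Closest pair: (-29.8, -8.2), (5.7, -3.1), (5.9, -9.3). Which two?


d(P0,P1) = 35.8645, d(P0,P2) = 35.7169, d(P1,P2) = 6.2032
Closest: P1 and P2

Closest pair: (5.7, -3.1) and (5.9, -9.3), distance = 6.2032


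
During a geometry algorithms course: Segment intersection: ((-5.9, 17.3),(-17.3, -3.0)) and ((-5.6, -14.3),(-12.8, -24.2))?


Cross products: d1=-230.49, d2=-197.19, d3=366.33, d4=333.03
d1*d2 < 0 and d3*d4 < 0? no

No, they don't intersect


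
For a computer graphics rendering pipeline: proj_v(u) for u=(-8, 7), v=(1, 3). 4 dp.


u.v = 13, |v| = sqrt(10) = 3.1623
Scalar projection = u.v / |v| = 13 / sqrt(10) = 4.111

4.111


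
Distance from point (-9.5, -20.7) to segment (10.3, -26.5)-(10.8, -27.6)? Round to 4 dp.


Project P onto AB: t = 0 (clamped to [0,1])
Closest point on segment: (10.3, -26.5)
Distance: 20.632

20.632


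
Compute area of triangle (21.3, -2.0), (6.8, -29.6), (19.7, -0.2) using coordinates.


Area = |x_A(y_B-y_C) + x_B(y_C-y_A) + x_C(y_A-y_B)|/2
= |(-626.22) + 12.24 + 543.72|/2
= 70.26/2 = 35.13

35.13


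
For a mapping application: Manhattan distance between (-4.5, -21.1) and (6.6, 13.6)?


|(-4.5)-6.6| + |(-21.1)-13.6| = 11.1 + 34.7 = 45.8

45.8


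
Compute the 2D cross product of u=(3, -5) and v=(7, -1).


u x v = u_x*v_y - u_y*v_x = 3*(-1) - (-5)*7
= (-3) - (-35) = 32

32


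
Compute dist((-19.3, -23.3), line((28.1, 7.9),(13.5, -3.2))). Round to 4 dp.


|cross product| = 70.62
|line direction| = sqrt(336.37) = 18.3404
Distance = 70.62/sqrt(336.37) = 3.8505

3.8505


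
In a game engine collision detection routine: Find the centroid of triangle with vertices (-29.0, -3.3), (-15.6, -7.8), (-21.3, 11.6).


Centroid = ((x_A+x_B+x_C)/3, (y_A+y_B+y_C)/3)
= (((-29)+(-15.6)+(-21.3))/3, ((-3.3)+(-7.8)+11.6)/3)
= (-21.9667, 0.1667)

(-21.9667, 0.1667)


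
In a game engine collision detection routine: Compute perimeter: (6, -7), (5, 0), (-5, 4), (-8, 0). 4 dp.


Sides: (6, -7)->(5, 0): sqrt(50) = 7.071068, (5, 0)->(-5, 4): sqrt(116) = 10.77033, (-5, 4)->(-8, 0): sqrt(25) = 5, (-8, 0)->(6, -7): sqrt(245) = 15.652476
Sum = 38.493874
Perimeter = 38.4939

38.4939


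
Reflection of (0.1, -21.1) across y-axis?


Reflection over y-axis: (x,y) -> (-x,y)
(0.1, -21.1) -> (-0.1, -21.1)

(-0.1, -21.1)


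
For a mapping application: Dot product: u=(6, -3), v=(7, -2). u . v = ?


u . v = u_x*v_x + u_y*v_y = 6*7 + (-3)*(-2)
= 42 + 6 = 48

48


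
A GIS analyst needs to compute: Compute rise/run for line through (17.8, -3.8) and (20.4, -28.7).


slope = (y2-y1)/(x2-x1) = ((-28.7)-(-3.8))/(20.4-17.8) = (-24.9)/2.6 = -9.5769

-9.5769


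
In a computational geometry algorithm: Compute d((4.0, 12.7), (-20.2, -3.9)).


dx=-24.2, dy=-16.6
d^2 = (-24.2)^2 + (-16.6)^2 = 861.2
d = sqrt(861.2) = 29.3462

29.3462


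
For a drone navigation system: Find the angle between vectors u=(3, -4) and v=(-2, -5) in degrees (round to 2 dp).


u.v = 14, |u| = sqrt(25) = 5, |v| = sqrt(29) = 5.3852
cos(theta) = u.v/(|u||v|) = 14/sqrt(725) = 0.519947
theta = acos(0.519947) = 58.67 degrees

58.67 degrees


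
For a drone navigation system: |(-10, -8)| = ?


|u| = sqrt((-10)^2 + (-8)^2) = sqrt(164) = 12.8062

12.8062


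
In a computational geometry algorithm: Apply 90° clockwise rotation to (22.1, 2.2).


90° CW: (x,y) -> (y, -x)
(22.1,2.2) -> (2.2, -22.1)

(2.2, -22.1)


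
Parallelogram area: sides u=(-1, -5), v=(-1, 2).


|u x v| = |(-1)*2 - (-5)*(-1)|
= |(-2) - 5| = 7

7


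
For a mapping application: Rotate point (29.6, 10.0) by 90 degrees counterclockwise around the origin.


90° CCW: (x,y) -> (-y, x)
(29.6,10) -> (-10, 29.6)

(-10, 29.6)


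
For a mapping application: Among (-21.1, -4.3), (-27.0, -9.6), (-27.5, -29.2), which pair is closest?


d(P0,P1) = 7.931, d(P0,P2) = 25.7093, d(P1,P2) = 19.6064
Closest: P0 and P1

Closest pair: (-21.1, -4.3) and (-27.0, -9.6), distance = 7.931


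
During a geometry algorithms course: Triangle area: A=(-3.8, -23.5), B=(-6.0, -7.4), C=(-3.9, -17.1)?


Area = |x_A(y_B-y_C) + x_B(y_C-y_A) + x_C(y_A-y_B)|/2
= |(-36.86) + (-38.4) + 62.79|/2
= 12.47/2 = 6.235

6.235


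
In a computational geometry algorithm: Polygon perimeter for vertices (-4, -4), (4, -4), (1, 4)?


Sides: (-4, -4)->(4, -4): sqrt(64) = 8, (4, -4)->(1, 4): sqrt(73) = 8.544004, (1, 4)->(-4, -4): sqrt(89) = 9.433981
Sum = 25.977985
Perimeter = 25.978

25.978


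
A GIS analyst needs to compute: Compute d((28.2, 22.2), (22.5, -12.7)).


dx=-5.7, dy=-34.9
d^2 = (-5.7)^2 + (-34.9)^2 = 1250.5
d = sqrt(1250.5) = 35.3624

35.3624


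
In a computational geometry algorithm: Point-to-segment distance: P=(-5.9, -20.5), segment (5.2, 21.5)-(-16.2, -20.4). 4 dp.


Project P onto AB: t = 0.9023 (clamped to [0,1])
Closest point on segment: (-14.1096, -16.307)
Distance: 9.2183

9.2183


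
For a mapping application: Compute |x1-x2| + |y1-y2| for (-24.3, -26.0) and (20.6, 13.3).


|(-24.3)-20.6| + |(-26)-13.3| = 44.9 + 39.3 = 84.2

84.2


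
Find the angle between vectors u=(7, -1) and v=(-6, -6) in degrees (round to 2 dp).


u.v = -36, |u| = sqrt(50) = 7.0711, |v| = sqrt(72) = 8.4853
cos(theta) = u.v/(|u||v|) = -36/sqrt(3600) = -0.6
theta = acos(-0.6) = 126.87 degrees

126.87 degrees


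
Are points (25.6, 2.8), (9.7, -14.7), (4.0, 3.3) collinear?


Cross product: (9.7-25.6)*(3.3-2.8) - ((-14.7)-2.8)*(4-25.6)
= -385.95

No, not collinear


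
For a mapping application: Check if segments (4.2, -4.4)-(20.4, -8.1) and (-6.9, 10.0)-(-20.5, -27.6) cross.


Cross products: d1=613.2, d2=1272.64, d3=192.21, d4=-467.23
d1*d2 < 0 and d3*d4 < 0? no

No, they don't intersect


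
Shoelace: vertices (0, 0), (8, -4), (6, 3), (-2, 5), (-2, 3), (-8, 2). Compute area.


Shoelace sum: (0*(-4) - 8*0) + (8*3 - 6*(-4)) + (6*5 - (-2)*3) + ((-2)*3 - (-2)*5) + ((-2)*2 - (-8)*3) + ((-8)*0 - 0*2)
= 108
Area = |108|/2 = 54

54


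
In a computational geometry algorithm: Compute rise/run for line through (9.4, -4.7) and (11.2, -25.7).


slope = (y2-y1)/(x2-x1) = ((-25.7)-(-4.7))/(11.2-9.4) = (-21)/1.8 = -11.6667

-11.6667


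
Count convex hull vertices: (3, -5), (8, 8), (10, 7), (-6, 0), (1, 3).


Convex hull vertices (CCW): (-6, 0), (3, -5), (10, 7), (8, 8)
Count = 4

4


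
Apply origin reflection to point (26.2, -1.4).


Reflection over origin: (x,y) -> (-x,-y)
(26.2, -1.4) -> (-26.2, 1.4)

(-26.2, 1.4)


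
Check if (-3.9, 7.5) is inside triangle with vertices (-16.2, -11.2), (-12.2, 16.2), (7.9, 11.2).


Cross products: AB x AP = -262.22, BC x BP = -133.37, CA x CP = -175.15
All same sign? yes

Yes, inside


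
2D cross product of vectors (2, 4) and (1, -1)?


u x v = u_x*v_y - u_y*v_x = 2*(-1) - 4*1
= (-2) - 4 = -6

-6


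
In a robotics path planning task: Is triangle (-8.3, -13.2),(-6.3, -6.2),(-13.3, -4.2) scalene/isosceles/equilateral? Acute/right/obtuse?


Side lengths squared: AB^2=53, BC^2=53, CA^2=106
Sorted: [53, 53, 106]
By sides: Isosceles, By angles: Right

Isosceles, Right


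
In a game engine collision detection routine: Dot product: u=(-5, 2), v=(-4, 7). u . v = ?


u . v = u_x*v_x + u_y*v_y = (-5)*(-4) + 2*7
= 20 + 14 = 34

34


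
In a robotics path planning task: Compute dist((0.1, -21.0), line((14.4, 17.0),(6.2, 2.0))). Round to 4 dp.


|cross product| = 97.1
|line direction| = sqrt(292.24) = 17.095
Distance = 97.1/sqrt(292.24) = 5.68

5.68


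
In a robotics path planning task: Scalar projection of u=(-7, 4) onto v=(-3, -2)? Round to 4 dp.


u.v = 13, |v| = sqrt(13) = 3.6056
Scalar projection = u.v / |v| = 13 / sqrt(13) = 3.6056

3.6056


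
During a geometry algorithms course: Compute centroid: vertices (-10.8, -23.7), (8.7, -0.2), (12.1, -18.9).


Centroid = ((x_A+x_B+x_C)/3, (y_A+y_B+y_C)/3)
= (((-10.8)+8.7+12.1)/3, ((-23.7)+(-0.2)+(-18.9))/3)
= (3.3333, -14.2667)

(3.3333, -14.2667)


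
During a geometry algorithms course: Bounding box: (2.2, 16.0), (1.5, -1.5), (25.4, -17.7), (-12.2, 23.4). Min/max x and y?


x range: [-12.2, 25.4]
y range: [-17.7, 23.4]
Bounding box: (-12.2,-17.7) to (25.4,23.4)

(-12.2,-17.7) to (25.4,23.4)


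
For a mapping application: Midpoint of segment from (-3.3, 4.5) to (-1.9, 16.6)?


M = (((-3.3)+(-1.9))/2, (4.5+16.6)/2)
= (-2.6, 10.55)

(-2.6, 10.55)


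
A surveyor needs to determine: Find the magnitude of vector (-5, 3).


|u| = sqrt((-5)^2 + 3^2) = sqrt(34) = 5.831

5.831


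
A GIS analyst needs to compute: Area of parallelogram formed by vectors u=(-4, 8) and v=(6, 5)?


|u x v| = |(-4)*5 - 8*6|
= |(-20) - 48| = 68

68


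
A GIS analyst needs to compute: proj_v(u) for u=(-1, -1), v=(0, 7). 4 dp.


u.v = -7, |v| = sqrt(49) = 7
Scalar projection = u.v / |v| = -7 / sqrt(49) = -1

-1


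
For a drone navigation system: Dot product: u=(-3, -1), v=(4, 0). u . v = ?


u . v = u_x*v_x + u_y*v_y = (-3)*4 + (-1)*0
= (-12) + 0 = -12

-12


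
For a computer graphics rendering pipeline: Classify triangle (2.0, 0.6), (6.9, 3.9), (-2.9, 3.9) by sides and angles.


Side lengths squared: AB^2=34.9, BC^2=96.04, CA^2=34.9
Sorted: [34.9, 34.9, 96.04]
By sides: Isosceles, By angles: Obtuse

Isosceles, Obtuse


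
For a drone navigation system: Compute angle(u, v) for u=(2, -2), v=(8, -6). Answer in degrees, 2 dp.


u.v = 28, |u| = sqrt(8) = 2.8284, |v| = sqrt(100) = 10
cos(theta) = u.v/(|u||v|) = 28/sqrt(800) = 0.989949
theta = acos(0.989949) = 8.13 degrees

8.13 degrees


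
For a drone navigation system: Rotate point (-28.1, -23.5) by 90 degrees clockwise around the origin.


90° CW: (x,y) -> (y, -x)
(-28.1,-23.5) -> (-23.5, 28.1)

(-23.5, 28.1)


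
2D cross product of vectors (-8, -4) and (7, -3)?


u x v = u_x*v_y - u_y*v_x = (-8)*(-3) - (-4)*7
= 24 - (-28) = 52

52


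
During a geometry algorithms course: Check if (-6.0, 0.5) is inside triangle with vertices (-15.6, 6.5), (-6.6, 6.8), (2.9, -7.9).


Cross products: AB x AP = -56.88, BC x BP = -51.03, CA x CP = -27.24
All same sign? yes

Yes, inside


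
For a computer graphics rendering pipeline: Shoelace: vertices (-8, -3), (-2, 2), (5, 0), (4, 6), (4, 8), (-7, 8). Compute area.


Shoelace sum: ((-8)*2 - (-2)*(-3)) + ((-2)*0 - 5*2) + (5*6 - 4*0) + (4*8 - 4*6) + (4*8 - (-7)*8) + ((-7)*(-3) - (-8)*8)
= 179
Area = |179|/2 = 89.5

89.5


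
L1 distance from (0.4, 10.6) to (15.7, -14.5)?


|0.4-15.7| + |10.6-(-14.5)| = 15.3 + 25.1 = 40.4

40.4


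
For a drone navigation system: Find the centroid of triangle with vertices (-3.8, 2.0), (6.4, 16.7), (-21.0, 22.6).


Centroid = ((x_A+x_B+x_C)/3, (y_A+y_B+y_C)/3)
= (((-3.8)+6.4+(-21))/3, (2+16.7+22.6)/3)
= (-6.1333, 13.7667)

(-6.1333, 13.7667)


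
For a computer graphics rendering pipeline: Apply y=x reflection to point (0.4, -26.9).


Reflection over y=x: (x,y) -> (y,x)
(0.4, -26.9) -> (-26.9, 0.4)

(-26.9, 0.4)


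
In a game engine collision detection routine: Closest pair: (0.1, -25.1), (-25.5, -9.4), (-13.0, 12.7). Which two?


d(P0,P1) = 30.0308, d(P0,P2) = 40.0056, d(P1,P2) = 25.3902
Closest: P1 and P2

Closest pair: (-25.5, -9.4) and (-13.0, 12.7), distance = 25.3902


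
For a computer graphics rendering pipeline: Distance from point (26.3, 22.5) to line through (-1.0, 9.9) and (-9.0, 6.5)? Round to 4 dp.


|cross product| = 7.98
|line direction| = sqrt(75.56) = 8.6925
Distance = 7.98/sqrt(75.56) = 0.918

0.918


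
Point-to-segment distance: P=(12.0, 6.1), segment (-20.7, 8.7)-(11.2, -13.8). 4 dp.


Project P onto AB: t = 0.7229 (clamped to [0,1])
Closest point on segment: (2.3612, -7.5657)
Distance: 16.723

16.723


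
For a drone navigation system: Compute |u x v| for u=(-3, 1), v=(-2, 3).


|u x v| = |(-3)*3 - 1*(-2)|
= |(-9) - (-2)| = 7

7


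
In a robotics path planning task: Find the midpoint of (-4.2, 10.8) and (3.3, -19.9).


M = (((-4.2)+3.3)/2, (10.8+(-19.9))/2)
= (-0.45, -4.55)

(-0.45, -4.55)


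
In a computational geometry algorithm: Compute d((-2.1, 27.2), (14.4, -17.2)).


dx=16.5, dy=-44.4
d^2 = 16.5^2 + (-44.4)^2 = 2243.61
d = sqrt(2243.61) = 47.3668

47.3668


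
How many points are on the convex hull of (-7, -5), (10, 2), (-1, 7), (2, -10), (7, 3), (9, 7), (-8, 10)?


Convex hull vertices (CCW): (-8, 10), (-7, -5), (2, -10), (10, 2), (9, 7)
Count = 5

5


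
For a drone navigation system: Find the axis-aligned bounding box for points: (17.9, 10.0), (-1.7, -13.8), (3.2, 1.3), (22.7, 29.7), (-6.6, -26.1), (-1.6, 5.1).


x range: [-6.6, 22.7]
y range: [-26.1, 29.7]
Bounding box: (-6.6,-26.1) to (22.7,29.7)

(-6.6,-26.1) to (22.7,29.7)


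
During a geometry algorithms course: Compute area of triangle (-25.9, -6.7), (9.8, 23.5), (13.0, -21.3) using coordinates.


Area = |x_A(y_B-y_C) + x_B(y_C-y_A) + x_C(y_A-y_B)|/2
= |(-1160.32) + (-143.08) + (-392.6)|/2
= 1696/2 = 848

848


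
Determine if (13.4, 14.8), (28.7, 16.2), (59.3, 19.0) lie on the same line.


Cross product: (28.7-13.4)*(19-14.8) - (16.2-14.8)*(59.3-13.4)
= 0

Yes, collinear


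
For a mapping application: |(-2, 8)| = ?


|u| = sqrt((-2)^2 + 8^2) = sqrt(68) = 8.2462

8.2462


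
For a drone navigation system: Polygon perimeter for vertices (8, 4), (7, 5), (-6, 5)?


Sides: (8, 4)->(7, 5): sqrt(2) = 1.414214, (7, 5)->(-6, 5): sqrt(169) = 13, (-6, 5)->(8, 4): sqrt(197) = 14.035669
Sum = 28.449883
Perimeter = 28.4499

28.4499


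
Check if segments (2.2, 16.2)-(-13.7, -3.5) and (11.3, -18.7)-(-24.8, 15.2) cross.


Cross products: d1=-951.4, d2=298.78, d3=734.18, d4=-516
d1*d2 < 0 and d3*d4 < 0? yes

Yes, they intersect


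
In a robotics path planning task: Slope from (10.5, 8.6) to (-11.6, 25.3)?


slope = (y2-y1)/(x2-x1) = (25.3-8.6)/((-11.6)-10.5) = 16.7/(-22.1) = -0.7557

-0.7557


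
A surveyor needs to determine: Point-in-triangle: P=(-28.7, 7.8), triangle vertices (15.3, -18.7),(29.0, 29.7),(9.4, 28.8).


Cross products: AB x AP = 2492.65, BC x BP = 377.31, CA x CP = -1933.65
All same sign? no

No, outside


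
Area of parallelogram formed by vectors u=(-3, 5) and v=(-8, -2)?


|u x v| = |(-3)*(-2) - 5*(-8)|
= |6 - (-40)| = 46

46


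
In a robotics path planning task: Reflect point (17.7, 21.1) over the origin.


Reflection over origin: (x,y) -> (-x,-y)
(17.7, 21.1) -> (-17.7, -21.1)

(-17.7, -21.1)


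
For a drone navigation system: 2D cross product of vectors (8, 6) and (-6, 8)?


u x v = u_x*v_y - u_y*v_x = 8*8 - 6*(-6)
= 64 - (-36) = 100

100


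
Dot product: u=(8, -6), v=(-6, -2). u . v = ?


u . v = u_x*v_x + u_y*v_y = 8*(-6) + (-6)*(-2)
= (-48) + 12 = -36

-36


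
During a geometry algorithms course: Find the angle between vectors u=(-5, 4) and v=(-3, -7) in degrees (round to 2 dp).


u.v = -13, |u| = sqrt(41) = 6.4031, |v| = sqrt(58) = 7.6158
cos(theta) = u.v/(|u||v|) = -13/sqrt(2378) = -0.266586
theta = acos(-0.266586) = 105.46 degrees

105.46 degrees


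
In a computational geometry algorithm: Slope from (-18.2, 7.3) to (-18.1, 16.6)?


slope = (y2-y1)/(x2-x1) = (16.6-7.3)/((-18.1)-(-18.2)) = 9.3/0.1 = 93

93


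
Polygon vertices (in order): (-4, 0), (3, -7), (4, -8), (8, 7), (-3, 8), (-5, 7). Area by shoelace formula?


Shoelace sum: ((-4)*(-7) - 3*0) + (3*(-8) - 4*(-7)) + (4*7 - 8*(-8)) + (8*8 - (-3)*7) + ((-3)*7 - (-5)*8) + ((-5)*0 - (-4)*7)
= 256
Area = |256|/2 = 128

128


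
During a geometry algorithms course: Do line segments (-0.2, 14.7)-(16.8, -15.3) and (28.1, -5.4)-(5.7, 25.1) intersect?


Cross products: d1=412.91, d2=566.41, d3=507.3, d4=353.8
d1*d2 < 0 and d3*d4 < 0? no

No, they don't intersect


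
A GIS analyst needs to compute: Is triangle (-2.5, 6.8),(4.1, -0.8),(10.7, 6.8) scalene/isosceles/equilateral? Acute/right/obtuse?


Side lengths squared: AB^2=101.32, BC^2=101.32, CA^2=174.24
Sorted: [101.32, 101.32, 174.24]
By sides: Isosceles, By angles: Acute

Isosceles, Acute


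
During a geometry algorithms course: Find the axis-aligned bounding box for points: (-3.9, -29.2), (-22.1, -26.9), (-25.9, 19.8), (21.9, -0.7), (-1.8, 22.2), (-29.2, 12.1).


x range: [-29.2, 21.9]
y range: [-29.2, 22.2]
Bounding box: (-29.2,-29.2) to (21.9,22.2)

(-29.2,-29.2) to (21.9,22.2)


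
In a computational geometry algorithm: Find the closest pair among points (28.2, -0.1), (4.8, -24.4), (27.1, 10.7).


d(P0,P1) = 33.735, d(P0,P2) = 10.8559, d(P1,P2) = 41.5849
Closest: P0 and P2

Closest pair: (28.2, -0.1) and (27.1, 10.7), distance = 10.8559


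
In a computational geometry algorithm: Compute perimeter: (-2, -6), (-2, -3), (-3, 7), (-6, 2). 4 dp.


Sides: (-2, -6)->(-2, -3): sqrt(9) = 3, (-2, -3)->(-3, 7): sqrt(101) = 10.049876, (-3, 7)->(-6, 2): sqrt(34) = 5.830952, (-6, 2)->(-2, -6): sqrt(80) = 8.944272
Sum = 27.8251
Perimeter = 27.8251

27.8251


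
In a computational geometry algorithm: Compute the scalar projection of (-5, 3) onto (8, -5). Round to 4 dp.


u.v = -55, |v| = sqrt(89) = 9.434
Scalar projection = u.v / |v| = -55 / sqrt(89) = -5.83

-5.83


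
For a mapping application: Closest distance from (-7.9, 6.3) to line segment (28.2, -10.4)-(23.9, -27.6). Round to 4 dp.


Project P onto AB: t = 0 (clamped to [0,1])
Closest point on segment: (28.2, -10.4)
Distance: 39.7756

39.7756


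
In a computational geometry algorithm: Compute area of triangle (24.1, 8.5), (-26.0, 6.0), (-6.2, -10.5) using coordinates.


Area = |x_A(y_B-y_C) + x_B(y_C-y_A) + x_C(y_A-y_B)|/2
= |397.65 + 494 + (-15.5)|/2
= 876.15/2 = 438.075

438.075


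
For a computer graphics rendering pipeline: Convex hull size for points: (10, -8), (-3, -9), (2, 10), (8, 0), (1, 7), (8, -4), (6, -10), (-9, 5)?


Convex hull vertices (CCW): (-9, 5), (-3, -9), (6, -10), (10, -8), (8, 0), (2, 10)
Count = 6

6


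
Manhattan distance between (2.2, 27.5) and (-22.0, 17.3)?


|2.2-(-22)| + |27.5-17.3| = 24.2 + 10.2 = 34.4

34.4


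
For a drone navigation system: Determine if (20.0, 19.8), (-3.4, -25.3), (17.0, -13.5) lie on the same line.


Cross product: ((-3.4)-20)*((-13.5)-19.8) - ((-25.3)-19.8)*(17-20)
= 643.92

No, not collinear


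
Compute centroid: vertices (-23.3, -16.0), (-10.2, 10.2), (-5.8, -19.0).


Centroid = ((x_A+x_B+x_C)/3, (y_A+y_B+y_C)/3)
= (((-23.3)+(-10.2)+(-5.8))/3, ((-16)+10.2+(-19))/3)
= (-13.1, -8.2667)

(-13.1, -8.2667)


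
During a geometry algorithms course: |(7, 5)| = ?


|u| = sqrt(7^2 + 5^2) = sqrt(74) = 8.6023

8.6023


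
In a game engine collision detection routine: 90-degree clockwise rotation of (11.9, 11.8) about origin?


90° CW: (x,y) -> (y, -x)
(11.9,11.8) -> (11.8, -11.9)

(11.8, -11.9)


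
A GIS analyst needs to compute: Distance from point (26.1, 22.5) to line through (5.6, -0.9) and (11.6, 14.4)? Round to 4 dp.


|cross product| = 173.25
|line direction| = sqrt(270.09) = 16.4344
Distance = 173.25/sqrt(270.09) = 10.5419

10.5419


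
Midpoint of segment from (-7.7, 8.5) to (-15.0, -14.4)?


M = (((-7.7)+(-15))/2, (8.5+(-14.4))/2)
= (-11.35, -2.95)

(-11.35, -2.95)


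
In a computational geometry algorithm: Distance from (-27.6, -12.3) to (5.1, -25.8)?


dx=32.7, dy=-13.5
d^2 = 32.7^2 + (-13.5)^2 = 1251.54
d = sqrt(1251.54) = 35.3771

35.3771


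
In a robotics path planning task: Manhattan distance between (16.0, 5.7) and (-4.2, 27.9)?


|16-(-4.2)| + |5.7-27.9| = 20.2 + 22.2 = 42.4

42.4


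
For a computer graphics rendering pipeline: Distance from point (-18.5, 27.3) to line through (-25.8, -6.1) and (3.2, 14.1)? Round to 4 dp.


|cross product| = 821.14
|line direction| = sqrt(1249.04) = 35.3418
Distance = 821.14/sqrt(1249.04) = 23.2343

23.2343


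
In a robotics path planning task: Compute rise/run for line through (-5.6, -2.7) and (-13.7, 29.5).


slope = (y2-y1)/(x2-x1) = (29.5-(-2.7))/((-13.7)-(-5.6)) = 32.2/(-8.1) = -3.9753

-3.9753


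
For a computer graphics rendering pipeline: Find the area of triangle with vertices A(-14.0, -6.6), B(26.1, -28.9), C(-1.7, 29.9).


Area = |x_A(y_B-y_C) + x_B(y_C-y_A) + x_C(y_A-y_B)|/2
= |823.2 + 952.65 + (-37.91)|/2
= 1737.94/2 = 868.97

868.97


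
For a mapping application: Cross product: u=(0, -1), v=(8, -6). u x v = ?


u x v = u_x*v_y - u_y*v_x = 0*(-6) - (-1)*8
= 0 - (-8) = 8

8


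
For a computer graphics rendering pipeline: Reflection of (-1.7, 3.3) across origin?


Reflection over origin: (x,y) -> (-x,-y)
(-1.7, 3.3) -> (1.7, -3.3)

(1.7, -3.3)


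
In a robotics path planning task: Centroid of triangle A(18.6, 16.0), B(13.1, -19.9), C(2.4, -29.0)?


Centroid = ((x_A+x_B+x_C)/3, (y_A+y_B+y_C)/3)
= ((18.6+13.1+2.4)/3, (16+(-19.9)+(-29))/3)
= (11.3667, -10.9667)

(11.3667, -10.9667)


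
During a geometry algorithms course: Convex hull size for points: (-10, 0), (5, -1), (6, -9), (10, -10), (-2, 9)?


Convex hull vertices (CCW): (-10, 0), (6, -9), (10, -10), (5, -1), (-2, 9)
Count = 5

5


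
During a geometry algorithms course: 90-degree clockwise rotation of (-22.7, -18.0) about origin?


90° CW: (x,y) -> (y, -x)
(-22.7,-18) -> (-18, 22.7)

(-18, 22.7)


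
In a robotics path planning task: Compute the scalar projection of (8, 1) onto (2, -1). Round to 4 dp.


u.v = 15, |v| = sqrt(5) = 2.2361
Scalar projection = u.v / |v| = 15 / sqrt(5) = 6.7082

6.7082


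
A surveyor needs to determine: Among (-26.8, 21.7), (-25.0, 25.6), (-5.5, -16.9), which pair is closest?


d(P0,P1) = 4.2953, d(P0,P2) = 44.0868, d(P1,P2) = 46.76
Closest: P0 and P1

Closest pair: (-26.8, 21.7) and (-25.0, 25.6), distance = 4.2953


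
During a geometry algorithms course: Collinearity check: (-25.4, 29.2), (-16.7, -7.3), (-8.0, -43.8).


Cross product: ((-16.7)-(-25.4))*((-43.8)-29.2) - ((-7.3)-29.2)*((-8)-(-25.4))
= 0

Yes, collinear


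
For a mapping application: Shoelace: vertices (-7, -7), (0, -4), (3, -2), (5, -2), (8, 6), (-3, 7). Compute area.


Shoelace sum: ((-7)*(-4) - 0*(-7)) + (0*(-2) - 3*(-4)) + (3*(-2) - 5*(-2)) + (5*6 - 8*(-2)) + (8*7 - (-3)*6) + ((-3)*(-7) - (-7)*7)
= 234
Area = |234|/2 = 117

117


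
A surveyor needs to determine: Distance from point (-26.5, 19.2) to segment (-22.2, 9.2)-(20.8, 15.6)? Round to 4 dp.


Project P onto AB: t = 0 (clamped to [0,1])
Closest point on segment: (-22.2, 9.2)
Distance: 10.8853

10.8853


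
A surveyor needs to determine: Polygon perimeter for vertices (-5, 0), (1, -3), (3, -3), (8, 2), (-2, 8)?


Sides: (-5, 0)->(1, -3): sqrt(45) = 6.708204, (1, -3)->(3, -3): sqrt(4) = 2, (3, -3)->(8, 2): sqrt(50) = 7.071068, (8, 2)->(-2, 8): sqrt(136) = 11.661904, (-2, 8)->(-5, 0): sqrt(73) = 8.544004
Sum = 35.98518
Perimeter = 35.9852

35.9852
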